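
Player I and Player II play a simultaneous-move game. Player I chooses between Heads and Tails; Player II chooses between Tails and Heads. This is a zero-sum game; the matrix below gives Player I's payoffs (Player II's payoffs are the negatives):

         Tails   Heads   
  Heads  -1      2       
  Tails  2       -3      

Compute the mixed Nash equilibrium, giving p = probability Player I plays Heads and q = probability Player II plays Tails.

For Player II to be willing to mix, Player II must be indifferent between Tails and Heads, which pins down Player I's mix.
  Player II's expected payoff from Tails: p·1 + (1−p)·(-2) = 3p - 2
  Player II's expected payoff from Heads: p·(-2) + (1−p)·3 = -5p + 3
  3p - 2 = -5p + 3  ⇒  8p = 5  ⇒  p = 5/8.
Set Player I's expected payoff from Heads equal to that from Tails:
  Player I's payoff from Heads: q·(-1) + (1−q)·2 = -3q + 2
  Player I's payoff from Tails: q·2 + (1−q)·(-3) = 5q - 3
  -3q + 2 = 5q - 3  ⇒  -8q = -5  ⇒  q = 5/8.

p = 5/8, q = 5/8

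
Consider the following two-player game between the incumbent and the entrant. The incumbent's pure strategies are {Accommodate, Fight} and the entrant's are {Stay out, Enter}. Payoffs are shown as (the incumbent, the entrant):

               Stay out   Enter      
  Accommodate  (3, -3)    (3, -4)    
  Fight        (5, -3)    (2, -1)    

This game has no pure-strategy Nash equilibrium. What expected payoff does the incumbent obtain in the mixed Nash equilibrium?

The incumbent's indifference between Accommodate and Fight determines the entrant's mixing probability q:
  the incumbent's expected payoff from Accommodate: q·3 + (1−q)·3 = 3
  the incumbent's expected payoff from Fight: q·5 + (1−q)·2 = 3q + 2
  3 = 3q + 2  ⇒  -3q = -1  ⇒  q = 1/3.
At equilibrium the incumbent is indifferent across rows, so the incumbent's payoff equals the payoff from Accommodate: (1/3)·3 + (2/3)·3 = 3.

3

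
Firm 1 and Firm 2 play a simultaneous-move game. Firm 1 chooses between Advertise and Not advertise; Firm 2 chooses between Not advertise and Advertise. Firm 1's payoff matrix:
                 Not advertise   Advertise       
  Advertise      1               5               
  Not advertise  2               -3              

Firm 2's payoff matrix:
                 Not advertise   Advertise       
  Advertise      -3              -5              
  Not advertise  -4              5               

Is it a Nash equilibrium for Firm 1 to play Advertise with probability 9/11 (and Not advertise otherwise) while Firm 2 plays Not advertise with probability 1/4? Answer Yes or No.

No

Given Firm 2's mix q = 1/4, Firm 1's payoff from Advertise is 4 but from Not advertise is -7/4. Firm 1 strictly prefers Advertise, so Firm 1 would not mix.
So the proposed profile is not a Nash equilibrium.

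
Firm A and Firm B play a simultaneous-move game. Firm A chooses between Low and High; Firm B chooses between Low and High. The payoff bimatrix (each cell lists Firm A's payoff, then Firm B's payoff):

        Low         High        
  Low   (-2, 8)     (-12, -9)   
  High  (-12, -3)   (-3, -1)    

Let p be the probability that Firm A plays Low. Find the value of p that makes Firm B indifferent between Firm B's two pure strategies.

Firm B's indifference between Low and High determines Firm A's mixing probability p:
  Firm B's payoff from Low: p·8 + (1−p)·(-3) = 11p - 3
  Firm B's payoff from High: p·(-9) + (1−p)·(-1) = -8p - 1
  11p - 3 = -8p - 1  ⇒  19p = 2  ⇒  p = 2/19.

p = 2/19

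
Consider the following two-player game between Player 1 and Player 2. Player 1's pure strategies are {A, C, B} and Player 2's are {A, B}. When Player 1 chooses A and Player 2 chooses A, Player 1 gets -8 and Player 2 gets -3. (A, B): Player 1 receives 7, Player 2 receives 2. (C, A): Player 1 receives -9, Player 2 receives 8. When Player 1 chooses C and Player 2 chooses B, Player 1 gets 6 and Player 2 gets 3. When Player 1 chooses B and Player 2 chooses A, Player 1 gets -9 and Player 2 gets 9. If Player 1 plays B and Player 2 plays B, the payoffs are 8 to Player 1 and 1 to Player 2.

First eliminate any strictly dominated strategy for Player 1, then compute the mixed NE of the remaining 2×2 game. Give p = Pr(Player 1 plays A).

p = 8/13

Player 1's strategy C is strictly dominated by A: -8 > -9 and 7 > 6. Eliminate C.
In a mixed equilibrium Player 2 is indifferent between A and B; this condition fixes p.
  Player 2's payoff from A: p·(-3) + (1−p)·9 = -12p + 9
  Player 2's payoff from B: p·2 + (1−p)·1 = p + 1
  -12p + 9 = p + 1  ⇒  -13p = -8  ⇒  p = 8/13.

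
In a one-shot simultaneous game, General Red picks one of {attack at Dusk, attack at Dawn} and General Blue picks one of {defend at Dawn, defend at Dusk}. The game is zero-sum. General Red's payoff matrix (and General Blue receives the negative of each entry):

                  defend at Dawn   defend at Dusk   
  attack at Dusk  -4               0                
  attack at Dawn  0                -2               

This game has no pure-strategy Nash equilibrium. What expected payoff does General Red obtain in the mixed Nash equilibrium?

-4/3

General Red's indifference between attack at Dusk and attack at Dawn determines General Blue's mixing probability q:
  General Red's payoff to attack at Dusk: q·(-4) + (1−q)·0 = -4q
  General Red's payoff to attack at Dawn: q·0 + (1−q)·(-2) = 2q - 2
  -4q = 2q - 2  ⇒  -6q = -2  ⇒  q = 1/3.
At equilibrium General Red is indifferent across rows, so General Red's payoff equals the payoff from attack at Dusk: (1/3)·(-4) + (2/3)·0 = -4/3.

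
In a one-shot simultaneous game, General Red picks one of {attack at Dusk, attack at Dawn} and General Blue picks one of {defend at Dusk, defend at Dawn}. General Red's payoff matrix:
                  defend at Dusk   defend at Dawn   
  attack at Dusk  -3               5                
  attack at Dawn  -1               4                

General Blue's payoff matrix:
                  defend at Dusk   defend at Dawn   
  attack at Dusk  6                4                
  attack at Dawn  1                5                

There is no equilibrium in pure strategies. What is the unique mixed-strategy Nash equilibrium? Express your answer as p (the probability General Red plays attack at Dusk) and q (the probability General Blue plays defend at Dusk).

p = 2/3, q = 1/3

In a mixed equilibrium General Blue is indifferent between defend at Dusk and defend at Dawn; this condition fixes p.
  General Blue's payoff to defend at Dusk: p·6 + (1−p)·1 = 5p + 1
  General Blue's payoff to defend at Dawn: p·4 + (1−p)·5 = -p + 5
  5p + 1 = -p + 5  ⇒  6p = 4  ⇒  p = 2/3.
For General Red to be willing to mix, General Red must be indifferent between attack at Dusk and attack at Dawn, which pins down General Blue's mix.
  General Red's expected payoff from attack at Dusk: q·(-3) + (1−q)·5 = -8q + 5
  General Red's expected payoff from attack at Dawn: q·(-1) + (1−q)·4 = -5q + 4
  -8q + 5 = -5q + 4  ⇒  -3q = -1  ⇒  q = 1/3.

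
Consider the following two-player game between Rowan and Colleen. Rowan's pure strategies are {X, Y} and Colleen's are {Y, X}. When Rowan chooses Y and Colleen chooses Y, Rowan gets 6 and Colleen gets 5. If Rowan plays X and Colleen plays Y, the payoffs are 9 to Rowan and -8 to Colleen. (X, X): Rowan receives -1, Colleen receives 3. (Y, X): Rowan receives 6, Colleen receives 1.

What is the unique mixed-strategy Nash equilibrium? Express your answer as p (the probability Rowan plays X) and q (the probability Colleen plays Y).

p = 4/15, q = 7/10

Colleen's indifference between Y and X determines Rowan's mixing probability p:
  Colleen's payoff to Y: p·(-8) + (1−p)·5 = -13p + 5
  Colleen's payoff to X: p·3 + (1−p)·1 = 2p + 1
  -13p + 5 = 2p + 1  ⇒  -15p = -4  ⇒  p = 4/15.
In a mixed equilibrium Rowan is indifferent between X and Y; this condition fixes q.
  Rowan's payoff from X: q·9 + (1−q)·(-1) = 10q - 1
  Rowan's payoff from Y: q·6 + (1−q)·6 = 6
  10q - 1 = 6  ⇒  10q = 7  ⇒  q = 7/10.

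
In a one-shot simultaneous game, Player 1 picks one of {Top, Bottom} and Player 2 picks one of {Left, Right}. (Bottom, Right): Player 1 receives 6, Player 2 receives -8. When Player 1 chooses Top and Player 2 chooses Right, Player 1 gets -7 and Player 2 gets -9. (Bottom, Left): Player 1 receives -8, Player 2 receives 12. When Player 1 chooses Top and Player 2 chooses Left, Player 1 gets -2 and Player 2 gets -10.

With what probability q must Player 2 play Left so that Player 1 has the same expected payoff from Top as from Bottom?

Set Player 1's expected payoff from Top equal to that from Bottom:
  Player 1's payoff from Top: q·(-2) + (1−q)·(-7) = 5q - 7
  Player 1's payoff from Bottom: q·(-8) + (1−q)·6 = -14q + 6
  5q - 7 = -14q + 6  ⇒  19q = 13  ⇒  q = 13/19.

q = 13/19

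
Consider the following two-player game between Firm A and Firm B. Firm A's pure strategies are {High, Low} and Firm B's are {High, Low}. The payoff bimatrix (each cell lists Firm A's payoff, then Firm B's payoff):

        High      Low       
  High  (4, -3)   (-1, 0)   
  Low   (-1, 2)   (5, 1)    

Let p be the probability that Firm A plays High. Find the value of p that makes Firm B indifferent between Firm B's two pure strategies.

For Firm B to be willing to mix, Firm B must be indifferent between High and Low, which pins down Firm A's mix.
  Firm B's payoff from High: p·(-3) + (1−p)·2 = -5p + 2
  Firm B's payoff from Low: p·0 + (1−p)·1 = -p + 1
  -5p + 2 = -p + 1  ⇒  -4p = -1  ⇒  p = 1/4.

p = 1/4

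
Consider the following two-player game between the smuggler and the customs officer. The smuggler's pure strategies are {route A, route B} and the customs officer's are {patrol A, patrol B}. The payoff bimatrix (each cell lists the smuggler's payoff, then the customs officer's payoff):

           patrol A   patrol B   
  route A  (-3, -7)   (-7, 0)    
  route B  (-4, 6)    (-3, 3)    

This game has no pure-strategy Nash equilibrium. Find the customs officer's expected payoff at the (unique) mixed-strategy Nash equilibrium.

21/10

The customs officer's indifference between patrol A and patrol B determines the smuggler's mixing probability p:
  the customs officer's payoff to patrol A: p·(-7) + (1−p)·6 = -13p + 6
  the customs officer's payoff to patrol B: p·0 + (1−p)·3 = -3p + 3
  -13p + 6 = -3p + 3  ⇒  -10p = -3  ⇒  p = 3/10.
At equilibrium the customs officer is indifferent across columns, so the customs officer's payoff equals the payoff from patrol A: (3/10)·(-7) + (7/10)·6 = 21/10.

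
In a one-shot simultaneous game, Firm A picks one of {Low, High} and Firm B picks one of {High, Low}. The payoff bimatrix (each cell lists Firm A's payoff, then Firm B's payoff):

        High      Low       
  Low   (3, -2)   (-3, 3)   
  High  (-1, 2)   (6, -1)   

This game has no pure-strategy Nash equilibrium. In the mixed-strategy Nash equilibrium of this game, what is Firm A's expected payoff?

Firm B's mix must leave Firm A indifferent between Low and High.
  Firm A's payoff to Low: q·3 + (1−q)·(-3) = 6q - 3
  Firm A's payoff to High: q·(-1) + (1−q)·6 = -7q + 6
  6q - 3 = -7q + 6  ⇒  13q = 9  ⇒  q = 9/13.
At equilibrium Firm A is indifferent across rows, so Firm A's payoff equals the payoff from Low: (9/13)·3 + (4/13)·(-3) = 15/13.

15/13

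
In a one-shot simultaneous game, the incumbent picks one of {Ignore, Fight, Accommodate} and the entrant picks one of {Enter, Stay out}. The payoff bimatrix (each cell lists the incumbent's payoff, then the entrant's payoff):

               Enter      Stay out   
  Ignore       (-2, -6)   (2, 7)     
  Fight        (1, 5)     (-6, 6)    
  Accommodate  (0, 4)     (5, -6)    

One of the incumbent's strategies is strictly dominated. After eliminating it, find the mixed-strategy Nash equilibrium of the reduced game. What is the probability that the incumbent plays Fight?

The incumbent's strategy Ignore is strictly dominated by Accommodate: 0 > -2 and 5 > 2. Eliminate Ignore.
For the entrant to be willing to mix, the entrant must be indifferent between Enter and Stay out, which pins down the incumbent's mix.
  the entrant's expected payoff from Enter: p·5 + (1−p)·4 = p + 4
  the entrant's expected payoff from Stay out: p·6 + (1−p)·(-6) = 12p - 6
  p + 4 = 12p - 6  ⇒  -11p = -10  ⇒  p = 10/11.

p = 10/11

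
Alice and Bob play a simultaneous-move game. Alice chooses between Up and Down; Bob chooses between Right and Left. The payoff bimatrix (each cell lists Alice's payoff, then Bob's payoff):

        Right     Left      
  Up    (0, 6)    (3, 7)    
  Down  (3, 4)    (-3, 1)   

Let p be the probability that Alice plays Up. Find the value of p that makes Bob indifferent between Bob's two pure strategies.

p = 3/4

In a mixed equilibrium Bob is indifferent between Right and Left; this condition fixes p.
  Bob's expected payoff from Right: p·6 + (1−p)·4 = 2p + 4
  Bob's expected payoff from Left: p·7 + (1−p)·1 = 6p + 1
  2p + 4 = 6p + 1  ⇒  -4p = -3  ⇒  p = 3/4.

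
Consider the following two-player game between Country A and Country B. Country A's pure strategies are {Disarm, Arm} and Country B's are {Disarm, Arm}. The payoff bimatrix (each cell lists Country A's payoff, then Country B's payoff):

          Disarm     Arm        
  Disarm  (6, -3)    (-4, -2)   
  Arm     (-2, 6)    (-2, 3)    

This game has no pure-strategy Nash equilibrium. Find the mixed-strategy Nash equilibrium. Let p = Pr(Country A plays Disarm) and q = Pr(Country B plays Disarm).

p = 3/4, q = 1/5

For Country B to be willing to mix, Country B must be indifferent between Disarm and Arm, which pins down Country A's mix.
  Country B's payoff from Disarm: p·(-3) + (1−p)·6 = -9p + 6
  Country B's payoff from Arm: p·(-2) + (1−p)·3 = -5p + 3
  -9p + 6 = -5p + 3  ⇒  -4p = -3  ⇒  p = 3/4.
In a mixed equilibrium Country A is indifferent between Disarm and Arm; this condition fixes q.
  Country A's expected payoff from Disarm: q·6 + (1−q)·(-4) = 10q - 4
  Country A's expected payoff from Arm: q·(-2) + (1−q)·(-2) = -2
  10q - 4 = -2  ⇒  10q = 2  ⇒  q = 1/5.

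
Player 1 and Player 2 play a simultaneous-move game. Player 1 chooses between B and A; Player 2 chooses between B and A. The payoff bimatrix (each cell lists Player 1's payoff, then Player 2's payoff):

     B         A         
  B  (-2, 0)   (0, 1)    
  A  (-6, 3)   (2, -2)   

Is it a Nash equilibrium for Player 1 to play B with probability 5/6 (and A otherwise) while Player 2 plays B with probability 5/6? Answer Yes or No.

Given Player 2's mix q = 5/6, Player 1's payoff from B is -5/3 but from A is -14/3. Player 1 strictly prefers B, so Player 1 would not mix.
So the proposed profile is not a Nash equilibrium.

No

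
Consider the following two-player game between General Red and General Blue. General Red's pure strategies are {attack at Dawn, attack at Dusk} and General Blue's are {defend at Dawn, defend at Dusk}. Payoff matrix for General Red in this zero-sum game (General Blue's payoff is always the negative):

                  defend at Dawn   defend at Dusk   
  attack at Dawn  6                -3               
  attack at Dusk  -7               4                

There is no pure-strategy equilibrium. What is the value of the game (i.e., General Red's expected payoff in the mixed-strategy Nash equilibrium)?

v = 3/20

Set General Red's expected payoff from attack at Dawn equal to that from attack at Dusk:
  General Red's payoff to attack at Dawn: q·6 + (1−q)·(-3) = 9q - 3
  General Red's payoff to attack at Dusk: q·(-7) + (1−q)·4 = -11q + 4
  9q - 3 = -11q + 4  ⇒  20q = 7  ⇒  q = 7/20.
The value is General Red's expected payoff against this mix (using attack at Dawn): (7/20)·6 + (13/20)·(-3) = 3/20.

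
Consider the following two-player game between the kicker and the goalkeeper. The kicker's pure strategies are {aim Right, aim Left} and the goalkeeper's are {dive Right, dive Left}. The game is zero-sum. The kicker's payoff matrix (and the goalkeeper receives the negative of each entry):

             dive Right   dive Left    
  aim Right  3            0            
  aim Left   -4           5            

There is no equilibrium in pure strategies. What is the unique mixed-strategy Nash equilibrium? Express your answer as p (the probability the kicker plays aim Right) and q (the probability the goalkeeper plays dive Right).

In a mixed equilibrium the goalkeeper is indifferent between dive Right and dive Left; this condition fixes p.
  the goalkeeper's payoff from dive Right: p·(-3) + (1−p)·4 = -7p + 4
  the goalkeeper's payoff from dive Left: p·0 + (1−p)·(-5) = 5p - 5
  -7p + 4 = 5p - 5  ⇒  -12p = -9  ⇒  p = 3/4.
For the kicker to be willing to mix, the kicker must be indifferent between aim Right and aim Left, which pins down the goalkeeper's mix.
  the kicker's payoff to aim Right: q·3 + (1−q)·0 = 3q
  the kicker's payoff to aim Left: q·(-4) + (1−q)·5 = -9q + 5
  3q = -9q + 5  ⇒  12q = 5  ⇒  q = 5/12.

p = 3/4, q = 5/12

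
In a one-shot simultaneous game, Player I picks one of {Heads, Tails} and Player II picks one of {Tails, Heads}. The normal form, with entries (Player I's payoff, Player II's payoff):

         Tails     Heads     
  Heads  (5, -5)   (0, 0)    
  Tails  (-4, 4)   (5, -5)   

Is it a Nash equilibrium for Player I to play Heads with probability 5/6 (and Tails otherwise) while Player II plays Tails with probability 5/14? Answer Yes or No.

Given Player I's mix p = 5/6, Player II's payoff from Tails is -7/2 but from Heads is -5/6. Player II strictly prefers Heads, so Player II would not mix.
So the proposed profile is not a Nash equilibrium.

No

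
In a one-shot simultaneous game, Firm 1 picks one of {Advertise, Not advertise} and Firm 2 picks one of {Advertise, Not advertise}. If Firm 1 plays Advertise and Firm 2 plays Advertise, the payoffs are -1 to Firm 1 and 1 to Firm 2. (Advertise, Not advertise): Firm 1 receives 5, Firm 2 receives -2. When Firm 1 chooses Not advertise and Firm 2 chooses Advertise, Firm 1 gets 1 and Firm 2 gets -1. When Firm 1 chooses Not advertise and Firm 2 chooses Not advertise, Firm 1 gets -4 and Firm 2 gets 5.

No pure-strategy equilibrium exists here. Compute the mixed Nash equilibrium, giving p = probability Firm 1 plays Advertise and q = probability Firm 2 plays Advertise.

Set Firm 2's expected payoff from Advertise equal to that from Not advertise:
  Firm 2's payoff to Advertise: p·1 + (1−p)·(-1) = 2p - 1
  Firm 2's payoff to Not advertise: p·(-2) + (1−p)·5 = -7p + 5
  2p - 1 = -7p + 5  ⇒  9p = 6  ⇒  p = 2/3.
In a mixed equilibrium Firm 1 is indifferent between Advertise and Not advertise; this condition fixes q.
  Firm 1's payoff from Advertise: q·(-1) + (1−q)·5 = -6q + 5
  Firm 1's payoff from Not advertise: q·1 + (1−q)·(-4) = 5q - 4
  -6q + 5 = 5q - 4  ⇒  -11q = -9  ⇒  q = 9/11.

p = 2/3, q = 9/11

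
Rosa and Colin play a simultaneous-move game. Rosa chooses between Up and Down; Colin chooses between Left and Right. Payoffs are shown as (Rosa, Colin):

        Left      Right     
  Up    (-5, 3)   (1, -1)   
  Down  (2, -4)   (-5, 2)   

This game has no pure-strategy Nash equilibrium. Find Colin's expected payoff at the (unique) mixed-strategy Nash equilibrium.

For Colin to be willing to mix, Colin must be indifferent between Left and Right, which pins down Rosa's mix.
  Colin's payoff from Left: p·3 + (1−p)·(-4) = 7p - 4
  Colin's payoff from Right: p·(-1) + (1−p)·2 = -3p + 2
  7p - 4 = -3p + 2  ⇒  10p = 6  ⇒  p = 3/5.
At equilibrium Colin is indifferent across columns, so Colin's payoff equals the payoff from Left: (3/5)·3 + (2/5)·(-4) = 1/5.

1/5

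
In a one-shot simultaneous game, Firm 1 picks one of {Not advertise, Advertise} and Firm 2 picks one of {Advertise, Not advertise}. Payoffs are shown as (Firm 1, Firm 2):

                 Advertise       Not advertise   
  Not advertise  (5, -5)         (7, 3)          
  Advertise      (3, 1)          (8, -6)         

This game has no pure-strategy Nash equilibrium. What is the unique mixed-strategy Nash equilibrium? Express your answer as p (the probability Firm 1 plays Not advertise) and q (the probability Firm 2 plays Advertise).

Firm 2's indifference between Advertise and Not advertise determines Firm 1's mixing probability p:
  Firm 2's expected payoff from Advertise: p·(-5) + (1−p)·1 = -6p + 1
  Firm 2's expected payoff from Not advertise: p·3 + (1−p)·(-6) = 9p - 6
  -6p + 1 = 9p - 6  ⇒  -15p = -7  ⇒  p = 7/15.
Firm 1's indifference between Not advertise and Advertise determines Firm 2's mixing probability q:
  Firm 1's payoff from Not advertise: q·5 + (1−q)·7 = -2q + 7
  Firm 1's payoff from Advertise: q·3 + (1−q)·8 = -5q + 8
  -2q + 7 = -5q + 8  ⇒  3q = 1  ⇒  q = 1/3.

p = 7/15, q = 1/3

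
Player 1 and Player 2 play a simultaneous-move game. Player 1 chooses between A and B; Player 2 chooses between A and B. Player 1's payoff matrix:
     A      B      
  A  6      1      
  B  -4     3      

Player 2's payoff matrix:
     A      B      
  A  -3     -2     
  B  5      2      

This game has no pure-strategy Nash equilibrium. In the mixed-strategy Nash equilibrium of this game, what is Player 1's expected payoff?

11/6

Player 2's mix must leave Player 1 indifferent between A and B.
  Player 1's expected payoff from A: q·6 + (1−q)·1 = 5q + 1
  Player 1's expected payoff from B: q·(-4) + (1−q)·3 = -7q + 3
  5q + 1 = -7q + 3  ⇒  12q = 2  ⇒  q = 1/6.
At equilibrium Player 1 is indifferent across rows, so Player 1's payoff equals the payoff from A: (1/6)·6 + (5/6)·1 = 11/6.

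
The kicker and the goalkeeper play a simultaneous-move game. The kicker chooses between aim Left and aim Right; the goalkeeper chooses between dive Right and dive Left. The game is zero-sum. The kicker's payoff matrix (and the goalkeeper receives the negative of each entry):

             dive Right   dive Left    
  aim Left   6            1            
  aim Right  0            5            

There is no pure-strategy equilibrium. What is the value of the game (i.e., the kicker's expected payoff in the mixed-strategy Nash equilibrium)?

In a mixed equilibrium the kicker is indifferent between aim Left and aim Right; this condition fixes q.
  the kicker's payoff from aim Left: q·6 + (1−q)·1 = 5q + 1
  the kicker's payoff from aim Right: q·0 + (1−q)·5 = -5q + 5
  5q + 1 = -5q + 5  ⇒  10q = 4  ⇒  q = 2/5.
The value is the kicker's expected payoff against this mix (using aim Left): (2/5)·6 + (3/5)·1 = 3.

v = 3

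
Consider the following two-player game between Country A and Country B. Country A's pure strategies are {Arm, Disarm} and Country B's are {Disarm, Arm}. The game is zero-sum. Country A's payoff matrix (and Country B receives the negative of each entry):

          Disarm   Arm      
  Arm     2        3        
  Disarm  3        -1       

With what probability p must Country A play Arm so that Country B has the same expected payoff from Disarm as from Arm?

For Country B to be willing to mix, Country B must be indifferent between Disarm and Arm, which pins down Country A's mix.
  Country B's payoff from Disarm: p·(-2) + (1−p)·(-3) = p - 3
  Country B's payoff from Arm: p·(-3) + (1−p)·1 = -4p + 1
  p - 3 = -4p + 1  ⇒  5p = 4  ⇒  p = 4/5.

p = 4/5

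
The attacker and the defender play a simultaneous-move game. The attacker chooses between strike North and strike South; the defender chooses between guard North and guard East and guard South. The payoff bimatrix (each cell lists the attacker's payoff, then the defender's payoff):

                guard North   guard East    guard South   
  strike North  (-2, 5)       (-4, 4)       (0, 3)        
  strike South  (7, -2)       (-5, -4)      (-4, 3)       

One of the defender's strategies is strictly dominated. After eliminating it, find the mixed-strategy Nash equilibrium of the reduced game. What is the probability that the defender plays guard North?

q = 4/13

The defender's strategy guard East is strictly dominated by guard North: 5 > 4 and -2 > -4. Eliminate guard East.
For the attacker to be willing to mix, the attacker must be indifferent between strike North and strike South, which pins down the defender's mix.
  the attacker's payoff from strike North: q·(-2) + (1−q)·0 = -2q
  the attacker's payoff from strike South: q·7 + (1−q)·(-4) = 11q - 4
  -2q = 11q - 4  ⇒  -13q = -4  ⇒  q = 4/13.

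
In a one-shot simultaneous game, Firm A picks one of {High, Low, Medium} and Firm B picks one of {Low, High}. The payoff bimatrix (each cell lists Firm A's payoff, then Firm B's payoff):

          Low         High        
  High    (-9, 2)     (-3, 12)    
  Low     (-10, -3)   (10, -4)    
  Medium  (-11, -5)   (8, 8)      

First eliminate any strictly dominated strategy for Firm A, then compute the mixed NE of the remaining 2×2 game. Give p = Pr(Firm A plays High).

Firm A's strategy Medium is strictly dominated by Low: -10 > -11 and 10 > 8. Eliminate Medium.
Firm B's indifference between Low and High determines Firm A's mixing probability p:
  Firm B's expected payoff from Low: p·2 + (1−p)·(-3) = 5p - 3
  Firm B's expected payoff from High: p·12 + (1−p)·(-4) = 16p - 4
  5p - 3 = 16p - 4  ⇒  -11p = -1  ⇒  p = 1/11.

p = 1/11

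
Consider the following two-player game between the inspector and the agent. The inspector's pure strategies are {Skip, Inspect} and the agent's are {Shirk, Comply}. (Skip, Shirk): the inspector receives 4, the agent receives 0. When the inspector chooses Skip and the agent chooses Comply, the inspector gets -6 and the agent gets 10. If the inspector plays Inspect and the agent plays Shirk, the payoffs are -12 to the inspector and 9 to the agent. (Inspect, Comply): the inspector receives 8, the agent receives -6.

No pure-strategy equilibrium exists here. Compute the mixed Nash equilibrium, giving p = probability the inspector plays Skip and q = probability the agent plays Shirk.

In a mixed equilibrium the agent is indifferent between Shirk and Comply; this condition fixes p.
  the agent's payoff from Shirk: p·0 + (1−p)·9 = -9p + 9
  the agent's payoff from Comply: p·10 + (1−p)·(-6) = 16p - 6
  -9p + 9 = 16p - 6  ⇒  -25p = -15  ⇒  p = 3/5.
The agent's mix must leave the inspector indifferent between Skip and Inspect.
  the inspector's expected payoff from Skip: q·4 + (1−q)·(-6) = 10q - 6
  the inspector's expected payoff from Inspect: q·(-12) + (1−q)·8 = -20q + 8
  10q - 6 = -20q + 8  ⇒  30q = 14  ⇒  q = 7/15.

p = 3/5, q = 7/15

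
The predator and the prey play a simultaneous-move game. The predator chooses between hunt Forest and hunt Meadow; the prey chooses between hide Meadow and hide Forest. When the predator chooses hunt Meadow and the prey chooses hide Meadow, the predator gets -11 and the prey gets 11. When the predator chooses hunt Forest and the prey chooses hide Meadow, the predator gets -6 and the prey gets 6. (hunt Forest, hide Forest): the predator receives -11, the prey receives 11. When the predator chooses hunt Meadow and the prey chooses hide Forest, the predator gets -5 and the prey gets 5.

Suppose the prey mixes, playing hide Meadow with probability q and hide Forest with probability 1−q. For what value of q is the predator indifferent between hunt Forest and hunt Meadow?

q = 6/11

The prey's mix must leave the predator indifferent between hunt Forest and hunt Meadow.
  the predator's payoff from hunt Forest: q·(-6) + (1−q)·(-11) = 5q - 11
  the predator's payoff from hunt Meadow: q·(-11) + (1−q)·(-5) = -6q - 5
  5q - 11 = -6q - 5  ⇒  11q = 6  ⇒  q = 6/11.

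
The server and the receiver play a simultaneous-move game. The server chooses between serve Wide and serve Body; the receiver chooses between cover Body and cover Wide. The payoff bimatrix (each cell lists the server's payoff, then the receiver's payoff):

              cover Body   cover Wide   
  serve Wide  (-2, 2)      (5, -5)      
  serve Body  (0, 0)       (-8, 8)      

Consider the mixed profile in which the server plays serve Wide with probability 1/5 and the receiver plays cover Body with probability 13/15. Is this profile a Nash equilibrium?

Given the server's mix p = 1/5, the receiver's payoff from cover Body is 2/5 but from cover Wide is 27/5. The receiver strictly prefers cover Wide, so the receiver would not mix.
So the proposed profile is not a Nash equilibrium.

No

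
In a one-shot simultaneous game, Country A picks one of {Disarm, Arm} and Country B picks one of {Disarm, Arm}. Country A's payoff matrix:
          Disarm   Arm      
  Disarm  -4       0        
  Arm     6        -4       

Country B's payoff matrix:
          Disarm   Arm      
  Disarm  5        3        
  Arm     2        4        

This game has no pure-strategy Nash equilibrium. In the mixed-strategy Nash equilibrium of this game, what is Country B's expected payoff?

7/2

Set Country B's expected payoff from Disarm equal to that from Arm:
  Country B's payoff to Disarm: p·5 + (1−p)·2 = 3p + 2
  Country B's payoff to Arm: p·3 + (1−p)·4 = -p + 4
  3p + 2 = -p + 4  ⇒  4p = 2  ⇒  p = 1/2.
At equilibrium Country B is indifferent across columns, so Country B's payoff equals the payoff from Disarm: (1/2)·5 + (1/2)·2 = 7/2.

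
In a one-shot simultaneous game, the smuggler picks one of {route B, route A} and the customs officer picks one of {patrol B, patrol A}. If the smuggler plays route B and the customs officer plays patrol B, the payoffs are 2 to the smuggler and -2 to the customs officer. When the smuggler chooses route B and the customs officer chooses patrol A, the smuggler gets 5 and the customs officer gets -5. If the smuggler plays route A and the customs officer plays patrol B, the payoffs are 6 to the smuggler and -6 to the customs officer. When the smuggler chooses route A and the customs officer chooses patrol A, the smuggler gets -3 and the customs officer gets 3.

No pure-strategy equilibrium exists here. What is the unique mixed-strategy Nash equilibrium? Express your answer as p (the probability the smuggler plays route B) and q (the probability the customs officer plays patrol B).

p = 3/4, q = 2/3

The smuggler's mix must leave the customs officer indifferent between patrol B and patrol A.
  the customs officer's payoff to patrol B: p·(-2) + (1−p)·(-6) = 4p - 6
  the customs officer's payoff to patrol A: p·(-5) + (1−p)·3 = -8p + 3
  4p - 6 = -8p + 3  ⇒  12p = 9  ⇒  p = 3/4.
For the smuggler to be willing to mix, the smuggler must be indifferent between route B and route A, which pins down the customs officer's mix.
  the smuggler's payoff to route B: q·2 + (1−q)·5 = -3q + 5
  the smuggler's payoff to route A: q·6 + (1−q)·(-3) = 9q - 3
  -3q + 5 = 9q - 3  ⇒  -12q = -8  ⇒  q = 2/3.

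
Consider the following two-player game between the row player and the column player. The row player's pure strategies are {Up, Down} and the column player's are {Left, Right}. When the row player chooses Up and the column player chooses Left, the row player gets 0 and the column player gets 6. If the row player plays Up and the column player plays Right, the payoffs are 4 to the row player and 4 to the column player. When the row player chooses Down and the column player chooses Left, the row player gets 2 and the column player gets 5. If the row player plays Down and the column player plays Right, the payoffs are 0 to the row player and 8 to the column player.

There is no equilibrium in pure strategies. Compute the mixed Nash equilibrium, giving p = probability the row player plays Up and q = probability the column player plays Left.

Set the column player's expected payoff from Left equal to that from Right:
  the column player's payoff to Left: p·6 + (1−p)·5 = p + 5
  the column player's payoff to Right: p·4 + (1−p)·8 = -4p + 8
  p + 5 = -4p + 8  ⇒  5p = 3  ⇒  p = 3/5.
In a mixed equilibrium the row player is indifferent between Up and Down; this condition fixes q.
  the row player's payoff to Up: q·0 + (1−q)·4 = -4q + 4
  the row player's payoff to Down: q·2 + (1−q)·0 = 2q
  -4q + 4 = 2q  ⇒  -6q = -4  ⇒  q = 2/3.

p = 3/5, q = 2/3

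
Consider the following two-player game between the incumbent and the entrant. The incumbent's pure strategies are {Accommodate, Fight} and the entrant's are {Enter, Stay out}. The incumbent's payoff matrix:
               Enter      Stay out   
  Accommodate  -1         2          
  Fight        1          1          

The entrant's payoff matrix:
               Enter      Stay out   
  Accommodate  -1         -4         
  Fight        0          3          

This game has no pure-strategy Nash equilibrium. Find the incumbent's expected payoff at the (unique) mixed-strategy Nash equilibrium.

1

Set the incumbent's expected payoff from Accommodate equal to that from Fight:
  the incumbent's payoff from Accommodate: q·(-1) + (1−q)·2 = -3q + 2
  the incumbent's payoff from Fight: q·1 + (1−q)·1 = 1
  -3q + 2 = 1  ⇒  -3q = -1  ⇒  q = 1/3.
At equilibrium the incumbent is indifferent across rows, so the incumbent's payoff equals the payoff from Accommodate: (1/3)·(-1) + (2/3)·2 = 1.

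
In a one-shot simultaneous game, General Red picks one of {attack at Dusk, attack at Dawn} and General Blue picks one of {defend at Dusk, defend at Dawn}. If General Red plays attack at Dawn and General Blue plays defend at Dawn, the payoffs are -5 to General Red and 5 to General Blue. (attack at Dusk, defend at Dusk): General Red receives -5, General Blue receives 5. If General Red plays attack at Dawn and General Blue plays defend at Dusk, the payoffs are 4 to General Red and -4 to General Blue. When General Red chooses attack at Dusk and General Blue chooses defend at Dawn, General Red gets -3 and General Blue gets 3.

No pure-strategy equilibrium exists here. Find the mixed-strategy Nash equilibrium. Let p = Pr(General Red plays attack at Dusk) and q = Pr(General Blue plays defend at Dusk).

For General Blue to be willing to mix, General Blue must be indifferent between defend at Dusk and defend at Dawn, which pins down General Red's mix.
  General Blue's expected payoff from defend at Dusk: p·5 + (1−p)·(-4) = 9p - 4
  General Blue's expected payoff from defend at Dawn: p·3 + (1−p)·5 = -2p + 5
  9p - 4 = -2p + 5  ⇒  11p = 9  ⇒  p = 9/11.
General Red's indifference between attack at Dusk and attack at Dawn determines General Blue's mixing probability q:
  General Red's payoff to attack at Dusk: q·(-5) + (1−q)·(-3) = -2q - 3
  General Red's payoff to attack at Dawn: q·4 + (1−q)·(-5) = 9q - 5
  -2q - 3 = 9q - 5  ⇒  -11q = -2  ⇒  q = 2/11.

p = 9/11, q = 2/11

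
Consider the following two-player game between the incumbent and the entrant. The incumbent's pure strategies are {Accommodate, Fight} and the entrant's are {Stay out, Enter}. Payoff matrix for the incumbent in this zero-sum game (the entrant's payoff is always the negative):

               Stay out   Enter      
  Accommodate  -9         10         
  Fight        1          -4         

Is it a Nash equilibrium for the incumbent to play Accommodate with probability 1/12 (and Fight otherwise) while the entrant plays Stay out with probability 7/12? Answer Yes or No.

Given the incumbent's mix p = 1/12, the entrant's payoff from Stay out is -1/6 but from Enter is 17/6. The entrant strictly prefers Enter, so the entrant would not mix.
So the proposed profile is not a Nash equilibrium.

No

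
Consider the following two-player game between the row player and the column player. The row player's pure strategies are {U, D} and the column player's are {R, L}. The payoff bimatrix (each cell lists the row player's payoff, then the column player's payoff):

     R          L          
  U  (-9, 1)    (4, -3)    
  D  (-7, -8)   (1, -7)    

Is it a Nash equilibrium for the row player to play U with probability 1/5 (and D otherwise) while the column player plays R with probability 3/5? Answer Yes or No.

Yes

Check the column player's indifference given the row player's mix p = 1/5:
  payoff from R = -31/5; payoff from L = -31/5 — equal.
Check the row player's indifference given the column player's mix q = 3/5:
  payoff from U = -19/5; payoff from D = -19/5 — equal.
Both players are indifferent, so neither can profitably deviate.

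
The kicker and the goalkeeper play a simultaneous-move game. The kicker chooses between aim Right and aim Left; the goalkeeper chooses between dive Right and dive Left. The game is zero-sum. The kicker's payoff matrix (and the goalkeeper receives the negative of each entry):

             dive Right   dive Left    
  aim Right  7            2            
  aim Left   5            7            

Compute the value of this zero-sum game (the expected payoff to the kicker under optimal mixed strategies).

v = 39/7

The kicker's indifference between aim Right and aim Left determines the goalkeeper's mixing probability q:
  the kicker's expected payoff from aim Right: q·7 + (1−q)·2 = 5q + 2
  the kicker's expected payoff from aim Left: q·5 + (1−q)·7 = -2q + 7
  5q + 2 = -2q + 7  ⇒  7q = 5  ⇒  q = 5/7.
The value is the kicker's expected payoff against this mix (using aim Right): (5/7)·7 + (2/7)·2 = 39/7.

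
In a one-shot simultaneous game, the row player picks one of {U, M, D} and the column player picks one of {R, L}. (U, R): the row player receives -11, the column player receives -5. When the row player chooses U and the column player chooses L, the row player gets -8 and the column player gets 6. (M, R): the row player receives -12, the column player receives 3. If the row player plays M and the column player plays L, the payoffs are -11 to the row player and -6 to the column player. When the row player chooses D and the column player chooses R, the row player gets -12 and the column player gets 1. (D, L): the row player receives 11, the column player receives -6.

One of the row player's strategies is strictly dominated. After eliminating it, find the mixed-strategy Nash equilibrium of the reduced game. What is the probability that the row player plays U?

The row player's strategy M is strictly dominated by U: -11 > -12 and -8 > -11. Eliminate M.
The column player's indifference between R and L determines the row player's mixing probability p:
  the column player's payoff from R: p·(-5) + (1−p)·1 = -6p + 1
  the column player's payoff from L: p·6 + (1−p)·(-6) = 12p - 6
  -6p + 1 = 12p - 6  ⇒  -18p = -7  ⇒  p = 7/18.

p = 7/18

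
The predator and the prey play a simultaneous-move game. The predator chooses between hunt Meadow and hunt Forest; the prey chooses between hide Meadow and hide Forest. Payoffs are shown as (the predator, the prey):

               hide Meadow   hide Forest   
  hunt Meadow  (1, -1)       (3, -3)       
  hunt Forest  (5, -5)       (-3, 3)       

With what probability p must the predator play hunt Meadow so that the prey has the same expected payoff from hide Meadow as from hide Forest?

p = 4/5

In a mixed equilibrium the prey is indifferent between hide Meadow and hide Forest; this condition fixes p.
  the prey's expected payoff from hide Meadow: p·(-1) + (1−p)·(-5) = 4p - 5
  the prey's expected payoff from hide Forest: p·(-3) + (1−p)·3 = -6p + 3
  4p - 5 = -6p + 3  ⇒  10p = 8  ⇒  p = 4/5.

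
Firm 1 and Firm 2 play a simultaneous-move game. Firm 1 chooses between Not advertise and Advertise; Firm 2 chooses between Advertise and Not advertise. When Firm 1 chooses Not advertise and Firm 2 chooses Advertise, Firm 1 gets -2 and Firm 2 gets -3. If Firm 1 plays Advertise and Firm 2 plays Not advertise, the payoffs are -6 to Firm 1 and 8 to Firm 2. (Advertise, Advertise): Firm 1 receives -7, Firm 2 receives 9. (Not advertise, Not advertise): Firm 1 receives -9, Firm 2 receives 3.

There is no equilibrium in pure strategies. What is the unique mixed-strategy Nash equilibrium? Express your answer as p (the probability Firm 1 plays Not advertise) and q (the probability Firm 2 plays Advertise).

p = 1/7, q = 3/8

Firm 2's indifference between Advertise and Not advertise determines Firm 1's mixing probability p:
  Firm 2's payoff to Advertise: p·(-3) + (1−p)·9 = -12p + 9
  Firm 2's payoff to Not advertise: p·3 + (1−p)·8 = -5p + 8
  -12p + 9 = -5p + 8  ⇒  -7p = -1  ⇒  p = 1/7.
Set Firm 1's expected payoff from Not advertise equal to that from Advertise:
  Firm 1's payoff from Not advertise: q·(-2) + (1−q)·(-9) = 7q - 9
  Firm 1's payoff from Advertise: q·(-7) + (1−q)·(-6) = -q - 6
  7q - 9 = -q - 6  ⇒  8q = 3  ⇒  q = 3/8.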